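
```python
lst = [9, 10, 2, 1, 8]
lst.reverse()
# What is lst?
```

[8, 1, 2, 10, 9]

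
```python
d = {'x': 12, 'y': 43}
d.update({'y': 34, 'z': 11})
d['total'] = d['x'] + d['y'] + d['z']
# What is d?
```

After line 1: d = {'x': 12, 'y': 43}
After line 2 (y overwritten, z added): d = {'x': 12, 'y': 34, 'z': 11}
After line 3 (total = 12 + 34 + 11 = 57): d = {'x': 12, 'y': 34, 'z': 11, 'total': 57}

{'x': 12, 'y': 34, 'z': 11, 'total': 57}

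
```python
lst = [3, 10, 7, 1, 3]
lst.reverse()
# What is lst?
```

[3, 1, 7, 10, 3]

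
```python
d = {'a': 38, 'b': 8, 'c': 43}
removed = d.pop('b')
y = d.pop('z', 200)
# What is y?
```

After line 1: d = {'a': 38, 'b': 8, 'c': 43}
After line 2 (pop 'b' returns 8): d = {'a': 38, 'c': 43}, removed = 8
After line 3 (pop 'z' missing, returns default 200): d = {'a': 38, 'c': 43}, y = 200

200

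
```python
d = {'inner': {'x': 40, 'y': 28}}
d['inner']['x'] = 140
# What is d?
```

After line 1: d = {'inner': {'x': 40, 'y': 28}}
After line 2 (inner x overwritten): d = {'inner': {'x': 140, 'y': 28}}

{'inner': {'x': 140, 'y': 28}}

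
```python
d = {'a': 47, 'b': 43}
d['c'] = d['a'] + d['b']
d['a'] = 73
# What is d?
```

After line 1: d = {'a': 47, 'b': 43}
After line 2 (d['c'] = 47 + 43): d = {'a': 47, 'b': 43, 'c': 90}
After line 3: d = {'a': 73, 'b': 43, 'c': 90}

{'a': 73, 'b': 43, 'c': 90}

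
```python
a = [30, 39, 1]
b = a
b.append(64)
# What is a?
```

After line 1: a = [30, 39, 1]
After line 2 (b = a is an alias, same object): a = [30, 39, 1], b = [30, 39, 1]
After line 3 (b.append mutates the shared list): a = [30, 39, 1, 64], b = [30, 39, 1, 64]

[30, 39, 1, 64]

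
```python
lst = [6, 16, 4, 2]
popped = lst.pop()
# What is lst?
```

[6, 16, 4]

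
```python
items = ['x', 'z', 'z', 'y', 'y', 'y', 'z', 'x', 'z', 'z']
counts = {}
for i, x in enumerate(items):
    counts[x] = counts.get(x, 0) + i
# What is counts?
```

Initial: counts = {}, items = ['x', 'z', 'z', 'y', 'y', 'y', 'z', 'x', 'z', 'z']
i=0, x='x': counts = {'x': 0}
i=1, x='z': counts = {'x': 0, 'z': 1}
i=2, x='z': counts = {'x': 0, 'z': 3}
i=3, x='y': counts = {'x': 0, 'z': 3, 'y': 3}
i=4, x='y': counts = {'x': 0, 'z': 3, 'y': 7}
i=5, x='y': counts = {'x': 0, 'z': 3, 'y': 12}
i=6, x='z': counts = {'x': 0, 'z': 9, 'y': 12}
i=7, x='x': counts = {'x': 7, 'z': 9, 'y': 12}
i=8, x='z': counts = {'x': 7, 'z': 17, 'y': 12}
i=9, x='z': counts = {'x': 7, 'z': 26, 'y': 12}

{'x': 7, 'z': 26, 'y': 12}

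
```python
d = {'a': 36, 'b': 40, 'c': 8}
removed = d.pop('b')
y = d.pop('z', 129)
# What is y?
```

After line 1: d = {'a': 36, 'b': 40, 'c': 8}
After line 2 (pop 'b' returns 40): d = {'a': 36, 'c': 8}, removed = 40
After line 3 (pop 'z' missing, returns default 129): d = {'a': 36, 'c': 8}, y = 129

129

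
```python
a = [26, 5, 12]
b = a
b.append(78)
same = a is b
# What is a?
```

After line 1: a = [26, 5, 12]
After line 2 (b = a is an alias, same object): a = [26, 5, 12], b = [26, 5, 12]
After line 3 (b.append mutates the shared list): a = [26, 5, 12, 78], b = [26, 5, 12, 78]
After line 4 (same = a is b; same object -> True): same = True

[26, 5, 12, 78]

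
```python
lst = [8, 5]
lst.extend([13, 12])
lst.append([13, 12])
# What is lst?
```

After line 1: lst = [8, 5]
After line 2 (extend unpacks [13, 12]): lst = [8, 5, 13, 12]
After line 3 (append adds [13, 12] as single element): lst = [8, 5, 13, 12, [13, 12]]

[8, 5, 13, 12, [13, 12]]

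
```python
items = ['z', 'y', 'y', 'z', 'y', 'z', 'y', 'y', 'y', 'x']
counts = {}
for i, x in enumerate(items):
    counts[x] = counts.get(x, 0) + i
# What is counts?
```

Initial: counts = {}, items = ['z', 'y', 'y', 'z', 'y', 'z', 'y', 'y', 'y', 'x']
i=0, x='z': counts = {'z': 0}
i=1, x='y': counts = {'z': 0, 'y': 1}
i=2, x='y': counts = {'z': 0, 'y': 3}
i=3, x='z': counts = {'z': 3, 'y': 3}
i=4, x='y': counts = {'z': 3, 'y': 7}
i=5, x='z': counts = {'z': 8, 'y': 7}
i=6, x='y': counts = {'z': 8, 'y': 13}
i=7, x='y': counts = {'z': 8, 'y': 20}
i=8, x='y': counts = {'z': 8, 'y': 28}
i=9, x='x': counts = {'z': 8, 'y': 28, 'x': 9}

{'z': 8, 'y': 28, 'x': 9}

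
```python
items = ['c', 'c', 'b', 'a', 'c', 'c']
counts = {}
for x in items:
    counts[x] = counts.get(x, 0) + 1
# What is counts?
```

Initial: counts = {}, items = ['c', 'c', 'b', 'a', 'c', 'c']
See 'c': counts = {'c': 1}
See 'c': counts = {'c': 2}
See 'b': counts = {'c': 2, 'b': 1}
See 'a': counts = {'c': 2, 'b': 1, 'a': 1}
See 'c': counts = {'c': 3, 'b': 1, 'a': 1}
See 'c': counts = {'c': 4, 'b': 1, 'a': 1}

{'c': 4, 'b': 1, 'a': 1}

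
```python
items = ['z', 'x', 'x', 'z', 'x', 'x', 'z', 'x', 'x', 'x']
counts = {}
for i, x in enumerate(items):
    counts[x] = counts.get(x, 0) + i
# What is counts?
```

Initial: counts = {}, items = ['z', 'x', 'x', 'z', 'x', 'x', 'z', 'x', 'x', 'x']
i=0, x='z': counts = {'z': 0}
i=1, x='x': counts = {'z': 0, 'x': 1}
i=2, x='x': counts = {'z': 0, 'x': 3}
i=3, x='z': counts = {'z': 3, 'x': 3}
i=4, x='x': counts = {'z': 3, 'x': 7}
i=5, x='x': counts = {'z': 3, 'x': 12}
i=6, x='z': counts = {'z': 9, 'x': 12}
i=7, x='x': counts = {'z': 9, 'x': 19}
i=8, x='x': counts = {'z': 9, 'x': 27}
i=9, x='x': counts = {'z': 9, 'x': 36}

{'z': 9, 'x': 36}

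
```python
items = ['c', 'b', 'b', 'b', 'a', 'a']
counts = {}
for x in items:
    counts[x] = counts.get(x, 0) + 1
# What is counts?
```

Initial: counts = {}, items = ['c', 'b', 'b', 'b', 'a', 'a']
See 'c': counts = {'c': 1}
See 'b': counts = {'c': 1, 'b': 1}
See 'b': counts = {'c': 1, 'b': 2}
See 'b': counts = {'c': 1, 'b': 3}
See 'a': counts = {'c': 1, 'b': 3, 'a': 1}
See 'a': counts = {'c': 1, 'b': 3, 'a': 2}

{'c': 1, 'b': 3, 'a': 2}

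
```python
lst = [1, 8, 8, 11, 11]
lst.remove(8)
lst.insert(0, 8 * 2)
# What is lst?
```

After line 1: lst = [1, 8, 8, 11, 11]
After line 2 (remove first 8): lst = [1, 8, 11, 11]
After line 3 (insert 16 at index 0): lst = [16, 1, 8, 11, 11]

[16, 1, 8, 11, 11]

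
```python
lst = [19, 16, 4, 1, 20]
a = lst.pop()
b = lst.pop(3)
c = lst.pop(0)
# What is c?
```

After line 1: lst = [19, 16, 4, 1, 20]
After line 2 (pop() -> a = 20): lst = [19, 16, 4, 1]
After line 3 (pop(3) -> b = 1): lst = [19, 16, 4]
After line 4 (pop(0) -> c = 19): lst = [16, 4]

19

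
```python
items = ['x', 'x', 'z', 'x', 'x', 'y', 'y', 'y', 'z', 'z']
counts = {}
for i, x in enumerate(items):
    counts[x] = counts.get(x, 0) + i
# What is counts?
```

Initial: counts = {}, items = ['x', 'x', 'z', 'x', 'x', 'y', 'y', 'y', 'z', 'z']
i=0, x='x': counts = {'x': 0}
i=1, x='x': counts = {'x': 1}
i=2, x='z': counts = {'x': 1, 'z': 2}
i=3, x='x': counts = {'x': 4, 'z': 2}
i=4, x='x': counts = {'x': 8, 'z': 2}
i=5, x='y': counts = {'x': 8, 'z': 2, 'y': 5}
i=6, x='y': counts = {'x': 8, 'z': 2, 'y': 11}
i=7, x='y': counts = {'x': 8, 'z': 2, 'y': 18}
i=8, x='z': counts = {'x': 8, 'z': 10, 'y': 18}
i=9, x='z': counts = {'x': 8, 'z': 19, 'y': 18}

{'x': 8, 'z': 19, 'y': 18}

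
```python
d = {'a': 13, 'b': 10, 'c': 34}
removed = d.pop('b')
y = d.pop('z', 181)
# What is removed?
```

After line 1: d = {'a': 13, 'b': 10, 'c': 34}
After line 2 (pop 'b' returns 10): d = {'a': 13, 'c': 34}, removed = 10
After line 3 (pop 'z' missing, returns default 181): d = {'a': 13, 'c': 34}, y = 181

10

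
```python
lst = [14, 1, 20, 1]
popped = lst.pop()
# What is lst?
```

[14, 1, 20]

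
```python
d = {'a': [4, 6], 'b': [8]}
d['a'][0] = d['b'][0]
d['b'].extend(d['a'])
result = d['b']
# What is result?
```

After line 1: d = {'a': [4, 6], 'b': [8]}
After line 2 (a[0] = b[0] = 8): d = {'a': [8, 6], 'b': [8]}
After line 3 (b.extend(a) appends [8, 6]): d = {'a': [8, 6], 'b': [8, 8, 6]}
After line 4: result = d['b'] = [8, 8, 6]

[8, 8, 6]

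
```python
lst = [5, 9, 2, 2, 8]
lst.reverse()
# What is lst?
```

[8, 2, 2, 9, 5]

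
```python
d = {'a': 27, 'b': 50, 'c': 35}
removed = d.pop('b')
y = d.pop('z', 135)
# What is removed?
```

After line 1: d = {'a': 27, 'b': 50, 'c': 35}
After line 2 (pop 'b' returns 50): d = {'a': 27, 'c': 35}, removed = 50
After line 3 (pop 'z' missing, returns default 135): d = {'a': 27, 'c': 35}, y = 135

50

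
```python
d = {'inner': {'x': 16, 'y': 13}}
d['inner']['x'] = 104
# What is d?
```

After line 1: d = {'inner': {'x': 16, 'y': 13}}
After line 2 (inner x overwritten): d = {'inner': {'x': 104, 'y': 13}}

{'inner': {'x': 104, 'y': 13}}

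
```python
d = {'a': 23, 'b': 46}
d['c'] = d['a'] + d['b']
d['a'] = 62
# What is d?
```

After line 1: d = {'a': 23, 'b': 46}
After line 2 (d['c'] = 23 + 46): d = {'a': 23, 'b': 46, 'c': 69}
After line 3: d = {'a': 62, 'b': 46, 'c': 69}

{'a': 62, 'b': 46, 'c': 69}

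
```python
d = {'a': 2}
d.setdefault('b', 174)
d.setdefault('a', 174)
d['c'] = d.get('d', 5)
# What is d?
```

After line 1: d = {'a': 2}
After line 2 (setdefault adds 'b'=174): d = {'a': 2, 'b': 174}
After line 3 (setdefault 'a' no-op, already exists): d = {'a': 2, 'b': 174}
After line 4 (get('d', 5) returns default since 'd' not in d): d = {'a': 2, 'b': 174, 'c': 5}

{'a': 2, 'b': 174, 'c': 5}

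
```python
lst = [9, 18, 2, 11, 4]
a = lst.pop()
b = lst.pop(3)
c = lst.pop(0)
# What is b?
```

After line 1: lst = [9, 18, 2, 11, 4]
After line 2 (pop() -> a = 4): lst = [9, 18, 2, 11]
After line 3 (pop(3) -> b = 11): lst = [9, 18, 2]
After line 4 (pop(0) -> c = 9): lst = [18, 2]

11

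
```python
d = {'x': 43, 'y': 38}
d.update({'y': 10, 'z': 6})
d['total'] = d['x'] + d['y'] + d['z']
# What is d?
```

After line 1: d = {'x': 43, 'y': 38}
After line 2 (y overwritten, z added): d = {'x': 43, 'y': 10, 'z': 6}
After line 3 (total = 43 + 10 + 6 = 59): d = {'x': 43, 'y': 10, 'z': 6, 'total': 59}

{'x': 43, 'y': 10, 'z': 6, 'total': 59}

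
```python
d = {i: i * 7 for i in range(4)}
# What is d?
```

{0: 0, 1: 7, 2: 14, 3: 21}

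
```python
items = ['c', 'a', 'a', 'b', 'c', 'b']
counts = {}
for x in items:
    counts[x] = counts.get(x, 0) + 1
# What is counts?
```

Initial: counts = {}, items = ['c', 'a', 'a', 'b', 'c', 'b']
See 'c': counts = {'c': 1}
See 'a': counts = {'c': 1, 'a': 1}
See 'a': counts = {'c': 1, 'a': 2}
See 'b': counts = {'c': 1, 'a': 2, 'b': 1}
See 'c': counts = {'c': 2, 'a': 2, 'b': 1}
See 'b': counts = {'c': 2, 'a': 2, 'b': 2}

{'c': 2, 'a': 2, 'b': 2}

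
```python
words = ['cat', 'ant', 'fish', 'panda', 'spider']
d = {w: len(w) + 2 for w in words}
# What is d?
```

{'cat': 5, 'ant': 5, 'fish': 6, 'panda': 7, 'spider': 8}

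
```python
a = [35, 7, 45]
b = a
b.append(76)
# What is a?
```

After line 1: a = [35, 7, 45]
After line 2 (b = a is an alias, same object): a = [35, 7, 45], b = [35, 7, 45]
After line 3 (b.append mutates the shared list): a = [35, 7, 45, 76], b = [35, 7, 45, 76]

[35, 7, 45, 76]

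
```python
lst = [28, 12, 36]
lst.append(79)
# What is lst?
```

[28, 12, 36, 79]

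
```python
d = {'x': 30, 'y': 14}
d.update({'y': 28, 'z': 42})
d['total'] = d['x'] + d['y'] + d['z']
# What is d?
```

After line 1: d = {'x': 30, 'y': 14}
After line 2 (y overwritten, z added): d = {'x': 30, 'y': 28, 'z': 42}
After line 3 (total = 30 + 28 + 42 = 100): d = {'x': 30, 'y': 28, 'z': 42, 'total': 100}

{'x': 30, 'y': 28, 'z': 42, 'total': 100}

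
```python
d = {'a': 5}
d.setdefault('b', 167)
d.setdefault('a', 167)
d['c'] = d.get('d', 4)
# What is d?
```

After line 1: d = {'a': 5}
After line 2 (setdefault adds 'b'=167): d = {'a': 5, 'b': 167}
After line 3 (setdefault 'a' no-op, already exists): d = {'a': 5, 'b': 167}
After line 4 (get('d', 4) returns default since 'd' not in d): d = {'a': 5, 'b': 167, 'c': 4}

{'a': 5, 'b': 167, 'c': 4}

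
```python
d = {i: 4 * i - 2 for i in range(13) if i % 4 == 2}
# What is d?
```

{2: 6, 6: 22, 10: 38}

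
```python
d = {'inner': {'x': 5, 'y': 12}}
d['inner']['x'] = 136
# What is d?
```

After line 1: d = {'inner': {'x': 5, 'y': 12}}
After line 2 (inner x overwritten): d = {'inner': {'x': 136, 'y': 12}}

{'inner': {'x': 136, 'y': 12}}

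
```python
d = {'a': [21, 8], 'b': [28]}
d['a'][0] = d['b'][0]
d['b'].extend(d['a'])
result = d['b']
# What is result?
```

After line 1: d = {'a': [21, 8], 'b': [28]}
After line 2 (a[0] = b[0] = 28): d = {'a': [28, 8], 'b': [28]}
After line 3 (b.extend(a) appends [28, 8]): d = {'a': [28, 8], 'b': [28, 28, 8]}
After line 4: result = d['b'] = [28, 28, 8]

[28, 28, 8]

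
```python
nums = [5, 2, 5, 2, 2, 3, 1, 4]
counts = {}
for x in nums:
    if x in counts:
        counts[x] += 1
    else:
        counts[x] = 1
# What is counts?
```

Initial: counts = {}, nums = [5, 2, 5, 2, 2, 3, 1, 4]
See 5: counts = {5: 1}
See 2: counts = {5: 1, 2: 1}
See 5: counts = {5: 2, 2: 1}
See 2: counts = {5: 2, 2: 2}
See 2: counts = {5: 2, 2: 3}
See 3: counts = {5: 2, 2: 3, 3: 1}
See 1: counts = {5: 2, 2: 3, 3: 1, 1: 1}
See 4: counts = {5: 2, 2: 3, 3: 1, 1: 1, 4: 1}

{5: 2, 2: 3, 3: 1, 1: 1, 4: 1}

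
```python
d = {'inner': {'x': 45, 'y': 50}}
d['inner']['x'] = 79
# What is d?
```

After line 1: d = {'inner': {'x': 45, 'y': 50}}
After line 2 (inner x overwritten): d = {'inner': {'x': 79, 'y': 50}}

{'inner': {'x': 79, 'y': 50}}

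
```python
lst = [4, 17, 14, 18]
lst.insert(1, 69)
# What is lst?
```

[4, 69, 17, 14, 18]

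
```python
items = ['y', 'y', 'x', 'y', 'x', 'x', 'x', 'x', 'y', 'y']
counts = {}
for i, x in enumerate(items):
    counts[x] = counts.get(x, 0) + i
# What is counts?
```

Initial: counts = {}, items = ['y', 'y', 'x', 'y', 'x', 'x', 'x', 'x', 'y', 'y']
i=0, x='y': counts = {'y': 0}
i=1, x='y': counts = {'y': 1}
i=2, x='x': counts = {'y': 1, 'x': 2}
i=3, x='y': counts = {'y': 4, 'x': 2}
i=4, x='x': counts = {'y': 4, 'x': 6}
i=5, x='x': counts = {'y': 4, 'x': 11}
i=6, x='x': counts = {'y': 4, 'x': 17}
i=7, x='x': counts = {'y': 4, 'x': 24}
i=8, x='y': counts = {'y': 12, 'x': 24}
i=9, x='y': counts = {'y': 21, 'x': 24}

{'y': 21, 'x': 24}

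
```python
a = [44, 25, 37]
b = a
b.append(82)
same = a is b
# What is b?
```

After line 1: a = [44, 25, 37]
After line 2 (b = a is an alias, same object): a = [44, 25, 37], b = [44, 25, 37]
After line 3 (b.append mutates the shared list): a = [44, 25, 37, 82], b = [44, 25, 37, 82]
After line 4 (same = a is b; same object -> True): same = True

[44, 25, 37, 82]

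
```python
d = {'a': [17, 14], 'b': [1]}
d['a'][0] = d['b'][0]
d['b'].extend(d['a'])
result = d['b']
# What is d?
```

After line 1: d = {'a': [17, 14], 'b': [1]}
After line 2 (a[0] = b[0] = 1): d = {'a': [1, 14], 'b': [1]}
After line 3 (b.extend(a) appends [1, 14]): d = {'a': [1, 14], 'b': [1, 1, 14]}
After line 4: result = d['b'] = [1, 1, 14]

{'a': [1, 14], 'b': [1, 1, 14]}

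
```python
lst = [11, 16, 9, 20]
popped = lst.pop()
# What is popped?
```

20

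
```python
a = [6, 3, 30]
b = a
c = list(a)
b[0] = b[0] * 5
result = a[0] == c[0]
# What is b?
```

After line 1: a = [6, 3, 30]
After line 2 (b = a, alias): a = [6, 3, 30], b = [6, 3, 30]
After line 3 (c = list(a) is a copy, new object): c = [6, 3, 30]
After line 4 (b[0] = 6 * 5 = 30; mutates shared a/b): a = b = [30, 3, 30], c = [6, 3, 30]
After line 5 (a[0] = 30, c[0] = 6; result = False)

[30, 3, 30]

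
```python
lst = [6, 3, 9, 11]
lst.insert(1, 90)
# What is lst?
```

[6, 90, 3, 9, 11]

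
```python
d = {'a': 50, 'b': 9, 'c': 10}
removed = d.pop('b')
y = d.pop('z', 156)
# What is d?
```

After line 1: d = {'a': 50, 'b': 9, 'c': 10}
After line 2 (pop 'b' returns 9): d = {'a': 50, 'c': 10}, removed = 9
After line 3 (pop 'z' missing, returns default 156): d = {'a': 50, 'c': 10}, y = 156

{'a': 50, 'c': 10}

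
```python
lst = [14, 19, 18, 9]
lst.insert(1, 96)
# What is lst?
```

[14, 96, 19, 18, 9]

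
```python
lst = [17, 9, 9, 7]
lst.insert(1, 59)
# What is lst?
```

[17, 59, 9, 9, 7]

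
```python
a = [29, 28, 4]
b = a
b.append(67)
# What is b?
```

After line 1: a = [29, 28, 4]
After line 2 (b = a is an alias, same object): a = [29, 28, 4], b = [29, 28, 4]
After line 3 (b.append mutates the shared list): a = [29, 28, 4, 67], b = [29, 28, 4, 67]

[29, 28, 4, 67]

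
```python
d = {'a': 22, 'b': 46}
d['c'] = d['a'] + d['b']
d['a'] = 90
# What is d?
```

After line 1: d = {'a': 22, 'b': 46}
After line 2 (d['c'] = 22 + 46): d = {'a': 22, 'b': 46, 'c': 68}
After line 3: d = {'a': 90, 'b': 46, 'c': 68}

{'a': 90, 'b': 46, 'c': 68}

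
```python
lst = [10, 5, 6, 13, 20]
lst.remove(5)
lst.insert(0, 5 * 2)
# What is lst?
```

After line 1: lst = [10, 5, 6, 13, 20]
After line 2 (remove first 5): lst = [10, 6, 13, 20]
After line 3 (insert 10 at index 0): lst = [10, 10, 6, 13, 20]

[10, 10, 6, 13, 20]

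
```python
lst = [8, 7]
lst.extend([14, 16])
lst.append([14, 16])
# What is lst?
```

After line 1: lst = [8, 7]
After line 2 (extend unpacks [14, 16]): lst = [8, 7, 14, 16]
After line 3 (append adds [14, 16] as single element): lst = [8, 7, 14, 16, [14, 16]]

[8, 7, 14, 16, [14, 16]]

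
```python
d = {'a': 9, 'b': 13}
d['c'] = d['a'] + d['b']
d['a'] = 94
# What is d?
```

After line 1: d = {'a': 9, 'b': 13}
After line 2 (d['c'] = 9 + 13): d = {'a': 9, 'b': 13, 'c': 22}
After line 3: d = {'a': 94, 'b': 13, 'c': 22}

{'a': 94, 'b': 13, 'c': 22}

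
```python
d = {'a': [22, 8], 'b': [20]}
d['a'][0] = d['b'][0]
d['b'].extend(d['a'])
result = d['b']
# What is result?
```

After line 1: d = {'a': [22, 8], 'b': [20]}
After line 2 (a[0] = b[0] = 20): d = {'a': [20, 8], 'b': [20]}
After line 3 (b.extend(a) appends [20, 8]): d = {'a': [20, 8], 'b': [20, 20, 8]}
After line 4: result = d['b'] = [20, 20, 8]

[20, 20, 8]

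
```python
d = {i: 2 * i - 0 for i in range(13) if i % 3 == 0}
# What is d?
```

{0: 0, 3: 6, 6: 12, 9: 18, 12: 24}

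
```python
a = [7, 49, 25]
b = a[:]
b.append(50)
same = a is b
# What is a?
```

After line 1: a = [7, 49, 25]
After line 2 (b = a[:] is a shallow copy, new object): a = [7, 49, 25], b = [7, 49, 25]
After line 3 (append only mutates b): a = [7, 49, 25], b = [7, 49, 25, 50]
After line 4 (same = a is b; different objects -> False): same = False

[7, 49, 25]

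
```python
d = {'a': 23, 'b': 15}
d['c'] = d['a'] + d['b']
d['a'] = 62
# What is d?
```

After line 1: d = {'a': 23, 'b': 15}
After line 2 (d['c'] = 23 + 15): d = {'a': 23, 'b': 15, 'c': 38}
After line 3: d = {'a': 62, 'b': 15, 'c': 38}

{'a': 62, 'b': 15, 'c': 38}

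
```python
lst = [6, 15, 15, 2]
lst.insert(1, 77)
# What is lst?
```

[6, 77, 15, 15, 2]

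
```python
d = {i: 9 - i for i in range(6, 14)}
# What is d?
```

{6: 3, 7: 2, 8: 1, 9: 0, 10: -1, 11: -2, 12: -3, 13: -4}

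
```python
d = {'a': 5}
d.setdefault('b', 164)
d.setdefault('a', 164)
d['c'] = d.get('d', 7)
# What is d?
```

After line 1: d = {'a': 5}
After line 2 (setdefault adds 'b'=164): d = {'a': 5, 'b': 164}
After line 3 (setdefault 'a' no-op, already exists): d = {'a': 5, 'b': 164}
After line 4 (get('d', 7) returns default since 'd' not in d): d = {'a': 5, 'b': 164, 'c': 7}

{'a': 5, 'b': 164, 'c': 7}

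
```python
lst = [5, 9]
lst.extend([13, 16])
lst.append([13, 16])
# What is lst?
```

After line 1: lst = [5, 9]
After line 2 (extend unpacks [13, 16]): lst = [5, 9, 13, 16]
After line 3 (append adds [13, 16] as single element): lst = [5, 9, 13, 16, [13, 16]]

[5, 9, 13, 16, [13, 16]]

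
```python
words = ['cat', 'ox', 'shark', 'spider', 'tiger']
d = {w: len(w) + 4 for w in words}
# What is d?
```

{'cat': 7, 'ox': 6, 'shark': 9, 'spider': 10, 'tiger': 9}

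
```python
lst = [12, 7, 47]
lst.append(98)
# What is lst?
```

[12, 7, 47, 98]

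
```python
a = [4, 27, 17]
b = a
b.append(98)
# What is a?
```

After line 1: a = [4, 27, 17]
After line 2 (b = a is an alias, same object): a = [4, 27, 17], b = [4, 27, 17]
After line 3 (b.append mutates the shared list): a = [4, 27, 17, 98], b = [4, 27, 17, 98]

[4, 27, 17, 98]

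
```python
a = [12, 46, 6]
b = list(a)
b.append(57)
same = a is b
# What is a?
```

After line 1: a = [12, 46, 6]
After line 2 (b = list(a) is a shallow copy, new object): a = [12, 46, 6], b = [12, 46, 6]
After line 3 (append only mutates b): a = [12, 46, 6], b = [12, 46, 6, 57]
After line 4 (same = a is b; different objects -> False): same = False

[12, 46, 6]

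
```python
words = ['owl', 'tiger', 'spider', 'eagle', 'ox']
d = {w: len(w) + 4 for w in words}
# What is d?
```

{'owl': 7, 'tiger': 9, 'spider': 10, 'eagle': 9, 'ox': 6}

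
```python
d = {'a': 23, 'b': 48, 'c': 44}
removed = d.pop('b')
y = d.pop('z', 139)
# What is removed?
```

After line 1: d = {'a': 23, 'b': 48, 'c': 44}
After line 2 (pop 'b' returns 48): d = {'a': 23, 'c': 44}, removed = 48
After line 3 (pop 'z' missing, returns default 139): d = {'a': 23, 'c': 44}, y = 139

48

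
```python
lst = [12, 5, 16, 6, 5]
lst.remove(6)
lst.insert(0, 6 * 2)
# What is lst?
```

After line 1: lst = [12, 5, 16, 6, 5]
After line 2 (remove first 6): lst = [12, 5, 16, 5]
After line 3 (insert 12 at index 0): lst = [12, 12, 5, 16, 5]

[12, 12, 5, 16, 5]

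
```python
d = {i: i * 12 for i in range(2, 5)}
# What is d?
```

{2: 24, 3: 36, 4: 48}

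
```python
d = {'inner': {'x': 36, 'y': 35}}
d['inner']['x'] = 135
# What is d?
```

After line 1: d = {'inner': {'x': 36, 'y': 35}}
After line 2 (inner x overwritten): d = {'inner': {'x': 135, 'y': 35}}

{'inner': {'x': 135, 'y': 35}}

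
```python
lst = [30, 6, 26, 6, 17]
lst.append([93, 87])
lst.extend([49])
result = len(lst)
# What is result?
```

After line 1: lst = [30, 6, 26, 6, 17]
After line 2 (append adds [93, 87] as single element): lst = [30, 6, 26, 6, 17, [93, 87]]
After line 3 (extend unpacks [49], adds 49): lst = [30, 6, 26, 6, 17, [93, 87], 49]
After line 4: result = len(lst) = 7

7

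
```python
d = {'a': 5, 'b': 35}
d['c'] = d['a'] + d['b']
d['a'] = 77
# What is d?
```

After line 1: d = {'a': 5, 'b': 35}
After line 2 (d['c'] = 5 + 35): d = {'a': 5, 'b': 35, 'c': 40}
After line 3: d = {'a': 77, 'b': 35, 'c': 40}

{'a': 77, 'b': 35, 'c': 40}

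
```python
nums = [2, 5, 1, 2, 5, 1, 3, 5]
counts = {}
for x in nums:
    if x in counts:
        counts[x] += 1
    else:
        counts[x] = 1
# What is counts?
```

Initial: counts = {}, nums = [2, 5, 1, 2, 5, 1, 3, 5]
See 2: counts = {2: 1}
See 5: counts = {2: 1, 5: 1}
See 1: counts = {2: 1, 5: 1, 1: 1}
See 2: counts = {2: 2, 5: 1, 1: 1}
See 5: counts = {2: 2, 5: 2, 1: 1}
See 1: counts = {2: 2, 5: 2, 1: 2}
See 3: counts = {2: 2, 5: 2, 1: 2, 3: 1}
See 5: counts = {2: 2, 5: 3, 1: 2, 3: 1}

{2: 2, 5: 3, 1: 2, 3: 1}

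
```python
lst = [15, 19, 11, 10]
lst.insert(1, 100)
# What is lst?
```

[15, 100, 19, 11, 10]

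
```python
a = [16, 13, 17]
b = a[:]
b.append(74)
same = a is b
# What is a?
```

After line 1: a = [16, 13, 17]
After line 2 (b = a[:] is a shallow copy, new object): a = [16, 13, 17], b = [16, 13, 17]
After line 3 (append only mutates b): a = [16, 13, 17], b = [16, 13, 17, 74]
After line 4 (same = a is b; different objects -> False): same = False

[16, 13, 17]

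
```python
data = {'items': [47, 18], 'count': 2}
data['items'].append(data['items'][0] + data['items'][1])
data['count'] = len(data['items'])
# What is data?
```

After line 1: data = {'items': [47, 18], 'count': 2}
After line 2 (append 47 + 18 = 65): data = {'items': [47, 18, 65], 'count': 2}
After line 3 (count = len(items) = 3): data = {'items': [47, 18, 65], 'count': 3}

{'items': [47, 18, 65], 'count': 3}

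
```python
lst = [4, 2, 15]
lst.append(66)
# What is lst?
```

[4, 2, 15, 66]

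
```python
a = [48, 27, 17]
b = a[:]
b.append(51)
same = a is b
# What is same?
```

After line 1: a = [48, 27, 17]
After line 2 (b = a[:] is a shallow copy, new object): a = [48, 27, 17], b = [48, 27, 17]
After line 3 (append only mutates b): a = [48, 27, 17], b = [48, 27, 17, 51]
After line 4 (same = a is b; different objects -> False): same = False

False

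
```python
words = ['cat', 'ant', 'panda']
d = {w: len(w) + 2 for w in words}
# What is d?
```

{'cat': 5, 'ant': 5, 'panda': 7}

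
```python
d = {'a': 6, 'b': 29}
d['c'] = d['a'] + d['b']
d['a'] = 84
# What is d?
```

After line 1: d = {'a': 6, 'b': 29}
After line 2 (d['c'] = 6 + 29): d = {'a': 6, 'b': 29, 'c': 35}
After line 3: d = {'a': 84, 'b': 29, 'c': 35}

{'a': 84, 'b': 29, 'c': 35}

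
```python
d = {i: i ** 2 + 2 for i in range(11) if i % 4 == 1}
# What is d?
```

{1: 3, 5: 27, 9: 83}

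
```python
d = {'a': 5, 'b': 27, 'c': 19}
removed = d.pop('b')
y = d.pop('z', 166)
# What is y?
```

After line 1: d = {'a': 5, 'b': 27, 'c': 19}
After line 2 (pop 'b' returns 27): d = {'a': 5, 'c': 19}, removed = 27
After line 3 (pop 'z' missing, returns default 166): d = {'a': 5, 'c': 19}, y = 166

166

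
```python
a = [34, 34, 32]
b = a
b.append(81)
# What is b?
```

After line 1: a = [34, 34, 32]
After line 2 (b = a is an alias, same object): a = [34, 34, 32], b = [34, 34, 32]
After line 3 (b.append mutates the shared list): a = [34, 34, 32, 81], b = [34, 34, 32, 81]

[34, 34, 32, 81]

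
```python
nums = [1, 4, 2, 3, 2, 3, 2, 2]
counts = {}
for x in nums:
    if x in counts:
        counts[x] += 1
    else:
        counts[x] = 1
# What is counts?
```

Initial: counts = {}, nums = [1, 4, 2, 3, 2, 3, 2, 2]
See 1: counts = {1: 1}
See 4: counts = {1: 1, 4: 1}
See 2: counts = {1: 1, 4: 1, 2: 1}
See 3: counts = {1: 1, 4: 1, 2: 1, 3: 1}
See 2: counts = {1: 1, 4: 1, 2: 2, 3: 1}
See 3: counts = {1: 1, 4: 1, 2: 2, 3: 2}
See 2: counts = {1: 1, 4: 1, 2: 3, 3: 2}
See 2: counts = {1: 1, 4: 1, 2: 4, 3: 2}

{1: 1, 4: 1, 2: 4, 3: 2}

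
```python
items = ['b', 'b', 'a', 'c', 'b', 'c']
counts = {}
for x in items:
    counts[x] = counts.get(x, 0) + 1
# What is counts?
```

Initial: counts = {}, items = ['b', 'b', 'a', 'c', 'b', 'c']
See 'b': counts = {'b': 1}
See 'b': counts = {'b': 2}
See 'a': counts = {'b': 2, 'a': 1}
See 'c': counts = {'b': 2, 'a': 1, 'c': 1}
See 'b': counts = {'b': 3, 'a': 1, 'c': 1}
See 'c': counts = {'b': 3, 'a': 1, 'c': 2}

{'b': 3, 'a': 1, 'c': 2}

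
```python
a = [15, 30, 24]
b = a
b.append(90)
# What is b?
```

After line 1: a = [15, 30, 24]
After line 2 (b = a is an alias, same object): a = [15, 30, 24], b = [15, 30, 24]
After line 3 (b.append mutates the shared list): a = [15, 30, 24, 90], b = [15, 30, 24, 90]

[15, 30, 24, 90]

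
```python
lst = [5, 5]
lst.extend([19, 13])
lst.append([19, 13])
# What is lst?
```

After line 1: lst = [5, 5]
After line 2 (extend unpacks [19, 13]): lst = [5, 5, 19, 13]
After line 3 (append adds [19, 13] as single element): lst = [5, 5, 19, 13, [19, 13]]

[5, 5, 19, 13, [19, 13]]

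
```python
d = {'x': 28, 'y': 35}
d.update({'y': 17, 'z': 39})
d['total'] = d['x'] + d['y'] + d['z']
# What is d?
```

After line 1: d = {'x': 28, 'y': 35}
After line 2 (y overwritten, z added): d = {'x': 28, 'y': 17, 'z': 39}
After line 3 (total = 28 + 17 + 39 = 84): d = {'x': 28, 'y': 17, 'z': 39, 'total': 84}

{'x': 28, 'y': 17, 'z': 39, 'total': 84}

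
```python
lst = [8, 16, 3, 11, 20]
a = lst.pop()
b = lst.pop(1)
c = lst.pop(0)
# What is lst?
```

After line 1: lst = [8, 16, 3, 11, 20]
After line 2 (pop() -> a = 20): lst = [8, 16, 3, 11]
After line 3 (pop(1) -> b = 16): lst = [8, 3, 11]
After line 4 (pop(0) -> c = 8): lst = [3, 11]

[3, 11]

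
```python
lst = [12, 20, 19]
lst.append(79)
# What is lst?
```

[12, 20, 19, 79]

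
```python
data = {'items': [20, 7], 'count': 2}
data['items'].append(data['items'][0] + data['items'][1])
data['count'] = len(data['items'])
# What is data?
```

After line 1: data = {'items': [20, 7], 'count': 2}
After line 2 (append 20 + 7 = 27): data = {'items': [20, 7, 27], 'count': 2}
After line 3 (count = len(items) = 3): data = {'items': [20, 7, 27], 'count': 3}

{'items': [20, 7, 27], 'count': 3}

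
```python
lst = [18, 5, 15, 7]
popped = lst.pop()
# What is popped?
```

7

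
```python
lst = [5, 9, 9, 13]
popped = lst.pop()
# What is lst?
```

[5, 9, 9]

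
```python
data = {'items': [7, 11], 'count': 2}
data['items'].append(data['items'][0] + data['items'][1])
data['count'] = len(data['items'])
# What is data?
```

After line 1: data = {'items': [7, 11], 'count': 2}
After line 2 (append 7 + 11 = 18): data = {'items': [7, 11, 18], 'count': 2}
After line 3 (count = len(items) = 3): data = {'items': [7, 11, 18], 'count': 3}

{'items': [7, 11, 18], 'count': 3}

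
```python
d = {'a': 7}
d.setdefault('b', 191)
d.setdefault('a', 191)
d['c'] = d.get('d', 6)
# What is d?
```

After line 1: d = {'a': 7}
After line 2 (setdefault adds 'b'=191): d = {'a': 7, 'b': 191}
After line 3 (setdefault 'a' no-op, already exists): d = {'a': 7, 'b': 191}
After line 4 (get('d', 6) returns default since 'd' not in d): d = {'a': 7, 'b': 191, 'c': 6}

{'a': 7, 'b': 191, 'c': 6}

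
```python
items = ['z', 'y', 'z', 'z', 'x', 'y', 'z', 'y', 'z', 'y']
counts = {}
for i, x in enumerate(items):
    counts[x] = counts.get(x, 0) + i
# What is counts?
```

Initial: counts = {}, items = ['z', 'y', 'z', 'z', 'x', 'y', 'z', 'y', 'z', 'y']
i=0, x='z': counts = {'z': 0}
i=1, x='y': counts = {'z': 0, 'y': 1}
i=2, x='z': counts = {'z': 2, 'y': 1}
i=3, x='z': counts = {'z': 5, 'y': 1}
i=4, x='x': counts = {'z': 5, 'y': 1, 'x': 4}
i=5, x='y': counts = {'z': 5, 'y': 6, 'x': 4}
i=6, x='z': counts = {'z': 11, 'y': 6, 'x': 4}
i=7, x='y': counts = {'z': 11, 'y': 13, 'x': 4}
i=8, x='z': counts = {'z': 19, 'y': 13, 'x': 4}
i=9, x='y': counts = {'z': 19, 'y': 22, 'x': 4}

{'z': 19, 'y': 22, 'x': 4}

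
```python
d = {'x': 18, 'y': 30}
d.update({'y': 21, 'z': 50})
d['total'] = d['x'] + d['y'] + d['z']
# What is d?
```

After line 1: d = {'x': 18, 'y': 30}
After line 2 (y overwritten, z added): d = {'x': 18, 'y': 21, 'z': 50}
After line 3 (total = 18 + 21 + 50 = 89): d = {'x': 18, 'y': 21, 'z': 50, 'total': 89}

{'x': 18, 'y': 21, 'z': 50, 'total': 89}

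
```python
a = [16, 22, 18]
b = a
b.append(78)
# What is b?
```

After line 1: a = [16, 22, 18]
After line 2 (b = a is an alias, same object): a = [16, 22, 18], b = [16, 22, 18]
After line 3 (b.append mutates the shared list): a = [16, 22, 18, 78], b = [16, 22, 18, 78]

[16, 22, 18, 78]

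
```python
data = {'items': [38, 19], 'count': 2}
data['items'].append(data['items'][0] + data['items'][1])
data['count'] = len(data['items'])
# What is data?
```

After line 1: data = {'items': [38, 19], 'count': 2}
After line 2 (append 38 + 19 = 57): data = {'items': [38, 19, 57], 'count': 2}
After line 3 (count = len(items) = 3): data = {'items': [38, 19, 57], 'count': 3}

{'items': [38, 19, 57], 'count': 3}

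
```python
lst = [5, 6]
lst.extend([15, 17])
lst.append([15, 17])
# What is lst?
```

After line 1: lst = [5, 6]
After line 2 (extend unpacks [15, 17]): lst = [5, 6, 15, 17]
After line 3 (append adds [15, 17] as single element): lst = [5, 6, 15, 17, [15, 17]]

[5, 6, 15, 17, [15, 17]]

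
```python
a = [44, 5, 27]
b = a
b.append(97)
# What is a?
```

After line 1: a = [44, 5, 27]
After line 2 (b = a is an alias, same object): a = [44, 5, 27], b = [44, 5, 27]
After line 3 (b.append mutates the shared list): a = [44, 5, 27, 97], b = [44, 5, 27, 97]

[44, 5, 27, 97]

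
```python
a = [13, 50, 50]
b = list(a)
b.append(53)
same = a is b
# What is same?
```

After line 1: a = [13, 50, 50]
After line 2 (b = list(a) is a shallow copy, new object): a = [13, 50, 50], b = [13, 50, 50]
After line 3 (append only mutates b): a = [13, 50, 50], b = [13, 50, 50, 53]
After line 4 (same = a is b; different objects -> False): same = False

False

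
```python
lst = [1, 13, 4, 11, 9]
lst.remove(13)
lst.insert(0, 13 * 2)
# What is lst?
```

After line 1: lst = [1, 13, 4, 11, 9]
After line 2 (remove first 13): lst = [1, 4, 11, 9]
After line 3 (insert 26 at index 0): lst = [26, 1, 4, 11, 9]

[26, 1, 4, 11, 9]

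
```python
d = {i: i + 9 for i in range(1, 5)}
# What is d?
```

{1: 10, 2: 11, 3: 12, 4: 13}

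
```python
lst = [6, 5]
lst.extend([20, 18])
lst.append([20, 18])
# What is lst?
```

After line 1: lst = [6, 5]
After line 2 (extend unpacks [20, 18]): lst = [6, 5, 20, 18]
After line 3 (append adds [20, 18] as single element): lst = [6, 5, 20, 18, [20, 18]]

[6, 5, 20, 18, [20, 18]]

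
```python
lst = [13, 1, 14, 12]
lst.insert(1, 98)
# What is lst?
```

[13, 98, 1, 14, 12]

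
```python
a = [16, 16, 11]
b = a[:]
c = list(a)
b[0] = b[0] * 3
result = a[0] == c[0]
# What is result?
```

After line 1: a = [16, 16, 11]
After line 2 (b = a[:], copy): a = [16, 16, 11], b = [16, 16, 11]
After line 3 (c = list(a) is a copy, new object): c = [16, 16, 11]
After line 4 (b[0] = 16 * 3 = 48; only b mutates (copy)): a = [16, 16, 11], b = [48, 16, 11], c = [16, 16, 11]
After line 5 (a[0] = 16, c[0] = 16; result = True)

True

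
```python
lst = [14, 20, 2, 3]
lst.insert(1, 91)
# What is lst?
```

[14, 91, 20, 2, 3]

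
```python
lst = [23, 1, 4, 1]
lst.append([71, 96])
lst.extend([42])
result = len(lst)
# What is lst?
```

After line 1: lst = [23, 1, 4, 1]
After line 2 (append adds [71, 96] as single element): lst = [23, 1, 4, 1, [71, 96]]
After line 3 (extend unpacks [42], adds 42): lst = [23, 1, 4, 1, [71, 96], 42]
After line 4: result = len(lst) = 6

[23, 1, 4, 1, [71, 96], 42]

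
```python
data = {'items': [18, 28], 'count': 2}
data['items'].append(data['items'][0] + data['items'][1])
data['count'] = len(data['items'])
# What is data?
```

After line 1: data = {'items': [18, 28], 'count': 2}
After line 2 (append 18 + 28 = 46): data = {'items': [18, 28, 46], 'count': 2}
After line 3 (count = len(items) = 3): data = {'items': [18, 28, 46], 'count': 3}

{'items': [18, 28, 46], 'count': 3}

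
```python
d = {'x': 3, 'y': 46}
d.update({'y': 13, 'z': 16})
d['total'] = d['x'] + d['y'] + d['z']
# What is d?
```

After line 1: d = {'x': 3, 'y': 46}
After line 2 (y overwritten, z added): d = {'x': 3, 'y': 13, 'z': 16}
After line 3 (total = 3 + 13 + 16 = 32): d = {'x': 3, 'y': 13, 'z': 16, 'total': 32}

{'x': 3, 'y': 13, 'z': 16, 'total': 32}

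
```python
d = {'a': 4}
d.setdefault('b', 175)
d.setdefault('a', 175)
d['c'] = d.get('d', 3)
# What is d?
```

After line 1: d = {'a': 4}
After line 2 (setdefault adds 'b'=175): d = {'a': 4, 'b': 175}
After line 3 (setdefault 'a' no-op, already exists): d = {'a': 4, 'b': 175}
After line 4 (get('d', 3) returns default since 'd' not in d): d = {'a': 4, 'b': 175, 'c': 3}

{'a': 4, 'b': 175, 'c': 3}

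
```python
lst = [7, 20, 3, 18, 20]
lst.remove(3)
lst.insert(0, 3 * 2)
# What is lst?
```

After line 1: lst = [7, 20, 3, 18, 20]
After line 2 (remove first 3): lst = [7, 20, 18, 20]
After line 3 (insert 6 at index 0): lst = [6, 7, 20, 18, 20]

[6, 7, 20, 18, 20]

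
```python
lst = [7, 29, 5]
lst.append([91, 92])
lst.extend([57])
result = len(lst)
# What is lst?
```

After line 1: lst = [7, 29, 5]
After line 2 (append adds [91, 92] as single element): lst = [7, 29, 5, [91, 92]]
After line 3 (extend unpacks [57], adds 57): lst = [7, 29, 5, [91, 92], 57]
After line 4: result = len(lst) = 5

[7, 29, 5, [91, 92], 57]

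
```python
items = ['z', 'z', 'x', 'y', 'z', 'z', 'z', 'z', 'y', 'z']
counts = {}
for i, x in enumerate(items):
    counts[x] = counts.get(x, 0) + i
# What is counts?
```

Initial: counts = {}, items = ['z', 'z', 'x', 'y', 'z', 'z', 'z', 'z', 'y', 'z']
i=0, x='z': counts = {'z': 0}
i=1, x='z': counts = {'z': 1}
i=2, x='x': counts = {'z': 1, 'x': 2}
i=3, x='y': counts = {'z': 1, 'x': 2, 'y': 3}
i=4, x='z': counts = {'z': 5, 'x': 2, 'y': 3}
i=5, x='z': counts = {'z': 10, 'x': 2, 'y': 3}
i=6, x='z': counts = {'z': 16, 'x': 2, 'y': 3}
i=7, x='z': counts = {'z': 23, 'x': 2, 'y': 3}
i=8, x='y': counts = {'z': 23, 'x': 2, 'y': 11}
i=9, x='z': counts = {'z': 32, 'x': 2, 'y': 11}

{'z': 32, 'x': 2, 'y': 11}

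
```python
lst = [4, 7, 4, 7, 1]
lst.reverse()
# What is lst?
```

[1, 7, 4, 7, 4]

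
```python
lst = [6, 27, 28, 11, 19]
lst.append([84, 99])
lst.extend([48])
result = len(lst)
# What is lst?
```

After line 1: lst = [6, 27, 28, 11, 19]
After line 2 (append adds [84, 99] as single element): lst = [6, 27, 28, 11, 19, [84, 99]]
After line 3 (extend unpacks [48], adds 48): lst = [6, 27, 28, 11, 19, [84, 99], 48]
After line 4: result = len(lst) = 7

[6, 27, 28, 11, 19, [84, 99], 48]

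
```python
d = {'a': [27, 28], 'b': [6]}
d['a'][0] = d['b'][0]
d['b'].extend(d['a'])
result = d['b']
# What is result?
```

After line 1: d = {'a': [27, 28], 'b': [6]}
After line 2 (a[0] = b[0] = 6): d = {'a': [6, 28], 'b': [6]}
After line 3 (b.extend(a) appends [6, 28]): d = {'a': [6, 28], 'b': [6, 6, 28]}
After line 4: result = d['b'] = [6, 6, 28]

[6, 6, 28]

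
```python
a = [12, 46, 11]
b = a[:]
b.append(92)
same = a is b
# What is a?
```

After line 1: a = [12, 46, 11]
After line 2 (b = a[:] is a shallow copy, new object): a = [12, 46, 11], b = [12, 46, 11]
After line 3 (append only mutates b): a = [12, 46, 11], b = [12, 46, 11, 92]
After line 4 (same = a is b; different objects -> False): same = False

[12, 46, 11]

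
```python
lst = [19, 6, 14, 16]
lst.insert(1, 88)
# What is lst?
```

[19, 88, 6, 14, 16]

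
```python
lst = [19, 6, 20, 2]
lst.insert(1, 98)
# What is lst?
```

[19, 98, 6, 20, 2]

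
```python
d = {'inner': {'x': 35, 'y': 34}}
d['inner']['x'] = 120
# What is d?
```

After line 1: d = {'inner': {'x': 35, 'y': 34}}
After line 2 (inner x overwritten): d = {'inner': {'x': 120, 'y': 34}}

{'inner': {'x': 120, 'y': 34}}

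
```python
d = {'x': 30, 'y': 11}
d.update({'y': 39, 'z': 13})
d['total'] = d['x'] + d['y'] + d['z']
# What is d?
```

After line 1: d = {'x': 30, 'y': 11}
After line 2 (y overwritten, z added): d = {'x': 30, 'y': 39, 'z': 13}
After line 3 (total = 30 + 39 + 13 = 82): d = {'x': 30, 'y': 39, 'z': 13, 'total': 82}

{'x': 30, 'y': 39, 'z': 13, 'total': 82}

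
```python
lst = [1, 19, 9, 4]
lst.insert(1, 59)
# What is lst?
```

[1, 59, 19, 9, 4]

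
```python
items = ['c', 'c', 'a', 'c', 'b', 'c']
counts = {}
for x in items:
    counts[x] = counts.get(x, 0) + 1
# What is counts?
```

Initial: counts = {}, items = ['c', 'c', 'a', 'c', 'b', 'c']
See 'c': counts = {'c': 1}
See 'c': counts = {'c': 2}
See 'a': counts = {'c': 2, 'a': 1}
See 'c': counts = {'c': 3, 'a': 1}
See 'b': counts = {'c': 3, 'a': 1, 'b': 1}
See 'c': counts = {'c': 4, 'a': 1, 'b': 1}

{'c': 4, 'a': 1, 'b': 1}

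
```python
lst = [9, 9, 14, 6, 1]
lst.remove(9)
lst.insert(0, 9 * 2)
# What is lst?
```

After line 1: lst = [9, 9, 14, 6, 1]
After line 2 (remove first 9): lst = [9, 14, 6, 1]
After line 3 (insert 18 at index 0): lst = [18, 9, 14, 6, 1]

[18, 9, 14, 6, 1]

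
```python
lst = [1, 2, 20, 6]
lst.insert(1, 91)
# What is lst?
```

[1, 91, 2, 20, 6]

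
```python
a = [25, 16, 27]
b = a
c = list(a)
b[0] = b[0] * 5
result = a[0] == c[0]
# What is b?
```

After line 1: a = [25, 16, 27]
After line 2 (b = a, alias): a = [25, 16, 27], b = [25, 16, 27]
After line 3 (c = list(a) is a copy, new object): c = [25, 16, 27]
After line 4 (b[0] = 25 * 5 = 125; mutates shared a/b): a = b = [125, 16, 27], c = [25, 16, 27]
After line 5 (a[0] = 125, c[0] = 25; result = False)

[125, 16, 27]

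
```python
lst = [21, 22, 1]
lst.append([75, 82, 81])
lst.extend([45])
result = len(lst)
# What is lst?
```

After line 1: lst = [21, 22, 1]
After line 2 (append adds [75, 82, 81] as single element): lst = [21, 22, 1, [75, 82, 81]]
After line 3 (extend unpacks [45], adds 45): lst = [21, 22, 1, [75, 82, 81], 45]
After line 4: result = len(lst) = 5

[21, 22, 1, [75, 82, 81], 45]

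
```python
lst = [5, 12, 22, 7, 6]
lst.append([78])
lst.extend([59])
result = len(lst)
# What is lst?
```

After line 1: lst = [5, 12, 22, 7, 6]
After line 2 (append adds [78] as single element): lst = [5, 12, 22, 7, 6, [78]]
After line 3 (extend unpacks [59], adds 59): lst = [5, 12, 22, 7, 6, [78], 59]
After line 4: result = len(lst) = 7

[5, 12, 22, 7, 6, [78], 59]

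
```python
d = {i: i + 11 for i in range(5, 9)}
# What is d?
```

{5: 16, 6: 17, 7: 18, 8: 19}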